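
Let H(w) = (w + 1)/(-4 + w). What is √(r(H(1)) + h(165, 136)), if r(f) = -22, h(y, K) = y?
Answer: √143 ≈ 11.958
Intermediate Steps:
H(w) = (1 + w)/(-4 + w)
√(r(H(1)) + h(165, 136)) = √(-22 + 165) = √143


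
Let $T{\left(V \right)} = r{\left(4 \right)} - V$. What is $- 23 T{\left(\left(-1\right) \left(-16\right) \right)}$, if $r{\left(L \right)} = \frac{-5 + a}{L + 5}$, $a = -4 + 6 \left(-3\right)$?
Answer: $437$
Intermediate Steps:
$a = -22$ ($a = -4 - 18 = -22$)
$r{\left(L \right)} = - \frac{27}{5 + L}$ ($r{\left(L \right)} = \frac{-5 - 22}{L + 5} = - \frac{27}{5 + L}$)
$T{\left(V \right)} = -3 - V$ ($T{\left(V \right)} = - \frac{27}{5 + 4} - V = - \frac{27}{9} - V = \left(-27\right) \frac{1}{9} - V = -3 - V$)
$- 23 T{\left(\left(-1\right) \left(-16\right) \right)} = - 23 \left(-3 - \left(-1\right) \left(-16\right)\right) = - 23 \left(-3 - 16\right) = \left(-23\right) \left(-19\right) = 437$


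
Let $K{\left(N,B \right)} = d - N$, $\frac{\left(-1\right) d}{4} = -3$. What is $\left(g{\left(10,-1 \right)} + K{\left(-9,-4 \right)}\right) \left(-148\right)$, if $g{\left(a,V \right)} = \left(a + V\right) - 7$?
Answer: $-3404$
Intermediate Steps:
$d = 12$ ($d = \left(-4\right) \left(-3\right) = 12$)
$g{\left(a,V \right)} = -7 + V + a$ ($g{\left(a,V \right)} = \left(V + a\right) - 7 = -7 + V + a$)
$K{\left(N,B \right)} = 12 - N$
$\left(g{\left(10,-1 \right)} + K{\left(-9,-4 \right)}\right) \left(-148\right) = \left(\left(-7 - 1 + 10\right) + \left(12 - -9\right)\right) \left(-148\right) = \left(2 + \left(12 + 9\right)\right) \left(-148\right) = \left(2 + 21\right) \left(-148\right) = 23 \left(-148\right) = -3404$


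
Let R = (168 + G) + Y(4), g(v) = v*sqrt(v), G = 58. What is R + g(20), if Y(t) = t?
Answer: 230 + 40*sqrt(5) ≈ 319.44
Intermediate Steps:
g(v) = v**(3/2)
R = 230 (R = (168 + 58) + 4 = 226 + 4 = 230)
R + g(20) = 230 + 20**(3/2) = 230 + 40*sqrt(5)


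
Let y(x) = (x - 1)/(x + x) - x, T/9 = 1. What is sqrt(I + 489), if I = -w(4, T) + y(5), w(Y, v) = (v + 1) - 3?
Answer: sqrt(11935)/5 ≈ 21.849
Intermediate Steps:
T = 9 (T = 9*1 = 9)
y(x) = -x + (-1 + x)/(2*x) (y(x) = (-1 + x)/((2*x)) - x = (-1 + x)*(1/(2*x)) - x = (-1 + x)/(2*x) - x = -x + (-1 + x)/(2*x))
w(Y, v) = -2 + v (w(Y, v) = (1 + v) - 3 = -2 + v)
I = -58/5 (I = -(-2 + 9) + (1/2 - 1*5 - 1/2/5) = -1*7 + (1/2 - 5 - 1/2*1/5) = -7 + (1/2 - 5 - 1/10) = -7 - 23/5 = -58/5 ≈ -11.600)
sqrt(I + 489) = sqrt(-58/5 + 489) = sqrt(2387/5) = sqrt(11935)/5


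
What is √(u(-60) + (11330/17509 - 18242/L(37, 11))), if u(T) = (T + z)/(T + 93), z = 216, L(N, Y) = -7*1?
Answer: 2*√24216824892777/192599 ≈ 51.102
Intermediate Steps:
L(N, Y) = -7
u(T) = (216 + T)/(93 + T) (u(T) = (T + 216)/(T + 93) = (216 + T)/(93 + T))
√(u(-60) + (11330/17509 - 18242/L(37, 11))) = √((216 - 60)/(93 - 60) + (11330/17509 - 18242/(-7))) = √(156/33 + (11330*(1/17509) - 18242*(-⅐))) = √((1/33)*156 + (11330/17509 + 2606)) = √(52/11 + 45639784/17509) = √(502948092/192599) = 2*√24216824892777/192599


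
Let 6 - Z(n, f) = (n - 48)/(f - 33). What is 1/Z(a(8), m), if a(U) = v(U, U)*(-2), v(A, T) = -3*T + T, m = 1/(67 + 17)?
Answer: 2771/15282 ≈ 0.18132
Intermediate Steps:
m = 1/84 ≈ 0.011905
v(A, T) = -2*T
a(U) = 4*U (a(U) = -2*U*(-2) = 4*U)
Z(n, f) = 6 - (-48 + n)/(-33 + f) (Z(n, f) = 6 - (n - 48)/(f - 33) = 6 - (-48 + n)/(-33 + f))
1/Z(a(8), m) = 1/((-150 - 4*8 + 6*(1/84))/(-33 + 1/84)) = 1/((-150 - 1*32 + 1/14)/(-2771/84)) = 1/(-84*(-150 - 32 + 1/14)/2771) = 1/(-84/2771*(-2547/14)) = 1/(15282/2771) = 2771/15282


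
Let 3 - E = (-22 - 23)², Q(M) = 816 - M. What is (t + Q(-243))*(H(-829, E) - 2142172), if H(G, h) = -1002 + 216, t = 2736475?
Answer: -5866420385572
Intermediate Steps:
E = -2022 (E = 3 - (-22 - 23)² = 3 - 1*(-45)² = 3 - 1*2025 = 3 - 2025 = -2022)
H(G, h) = -786
(t + Q(-243))*(H(-829, E) - 2142172) = (2736475 + (816 - 1*(-243)))*(-786 - 2142172) = (2736475 + (816 + 243))*(-2142958) = (2736475 + 1059)*(-2142958) = 2737534*(-2142958) = -5866420385572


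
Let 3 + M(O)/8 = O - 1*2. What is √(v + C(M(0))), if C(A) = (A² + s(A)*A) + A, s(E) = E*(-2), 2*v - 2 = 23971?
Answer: √41386/2 ≈ 101.72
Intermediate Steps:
v = 23973/2 (v = 1 + (½)*23971 = 1 + 23971/2 = 23973/2 ≈ 11987.)
s(E) = -2*E
M(O) = -40 + 8*O (M(O) = -24 + 8*(O - 1*2) = -24 + 8*(O - 2) = -24 + 8*(-2 + O) = -24 + (-16 + 8*O) = -40 + 8*O)
C(A) = A - A² (C(A) = (A² + (-2*A)*A) + A = (A² - 2*A²) + A = -A² + A = A - A²)
√(v + C(M(0))) = √(23973/2 + (-40 + 8*0)*(1 - (-40 + 8*0))) = √(23973/2 + (-40 + 0)*(1 - (-40 + 0))) = √(23973/2 - 40*(1 - 1*(-40))) = √(23973/2 - 40*(1 + 40)) = √(23973/2 - 40*41) = √(23973/2 - 1640) = √(20693/2) = √41386/2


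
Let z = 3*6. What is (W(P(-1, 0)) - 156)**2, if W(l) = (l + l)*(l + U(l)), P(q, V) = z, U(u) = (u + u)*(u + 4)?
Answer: 841232016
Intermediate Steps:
U(u) = 2*u*(4 + u) (U(u) = (2*u)*(4 + u) = 2*u*(4 + u))
z = 18
P(q, V) = 18
W(l) = 2*l*(l + 2*l*(4 + l)) (W(l) = (l + l)*(l + 2*l*(4 + l)) = (2*l)*(l + 2*l*(4 + l)) = 2*l*(l + 2*l*(4 + l)))
(W(P(-1, 0)) - 156)**2 = (18**2*(18 + 4*18) - 156)**2 = (324*(18 + 72) - 156)**2 = (324*90 - 156)**2 = (29160 - 156)**2 = 29004**2 = 841232016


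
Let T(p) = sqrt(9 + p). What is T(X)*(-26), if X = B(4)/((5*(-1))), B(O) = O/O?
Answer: -52*sqrt(55)/5 ≈ -77.128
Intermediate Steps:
B(O) = 1
X = -1/5 (X = 1/(5*(-1)) = 1/(-5) = 1*(-1/5) = -1/5 ≈ -0.20000)
T(X)*(-26) = sqrt(9 - 1/5)*(-26) = sqrt(44/5)*(-26) = (2*sqrt(55)/5)*(-26) = -52*sqrt(55)/5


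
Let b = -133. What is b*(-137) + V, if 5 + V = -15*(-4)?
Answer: 18276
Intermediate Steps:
V = 55 (V = -5 - 15*(-4) = -5 + 60 = 55)
b*(-137) + V = -133*(-137) + 55 = 18221 + 55 = 18276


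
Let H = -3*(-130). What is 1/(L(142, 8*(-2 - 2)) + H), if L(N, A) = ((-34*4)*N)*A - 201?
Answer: 1/618173 ≈ 1.6177e-6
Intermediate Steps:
L(N, A) = -201 - 136*A*N (L(N, A) = (-136*N)*A - 201 = -136*A*N - 201 = -201 - 136*A*N)
H = 390
1/(L(142, 8*(-2 - 2)) + H) = 1/((-201 - 136*8*(-2 - 2)*142) + 390) = 1/((-201 - 136*8*(-4)*142) + 390) = 1/((-201 - 136*(-32)*142) + 390) = 1/((-201 + 617984) + 390) = 1/(617783 + 390) = 1/618173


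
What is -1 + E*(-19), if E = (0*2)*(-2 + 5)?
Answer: -1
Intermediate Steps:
E = 0 (E = 0*3 = 0)
-1 + E*(-19) = -1 + 0*(-19) = -1 + 0 = -1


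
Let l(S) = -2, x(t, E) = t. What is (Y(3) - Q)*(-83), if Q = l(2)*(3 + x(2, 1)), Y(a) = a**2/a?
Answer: -1079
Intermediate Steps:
Y(a) = a
Q = -10 (Q = -2*(3 + 2) = -2*5 = -10)
(Y(3) - Q)*(-83) = (3 - 1*(-10))*(-83) = (3 + 10)*(-83) = 13*(-83) = -1079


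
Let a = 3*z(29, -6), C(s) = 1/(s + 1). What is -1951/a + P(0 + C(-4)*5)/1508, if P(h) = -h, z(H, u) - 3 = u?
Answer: 2942123/13572 ≈ 216.78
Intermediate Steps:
z(H, u) = 3 + u
C(s) = 1/(1 + s)
a = -9 (a = 3*(3 - 6) = 3*(-3) = -9)
-1951/a + P(0 + C(-4)*5)/1508 = -1951/(-9) - (0 + 5/(1 - 4))/1508 = -1951*(-⅑) - (0 + 5/(-3))*(1/1508) = 1951/9 - (0 - ⅓*5)*(1/1508) = 1951/9 - (0 - 5/3)*(1/1508) = 1951/9 - 1*(-5/3)*(1/1508) = 1951/9 + (5/3)*(1/1508) = 1951/9 + 5/4524 = 2942123/13572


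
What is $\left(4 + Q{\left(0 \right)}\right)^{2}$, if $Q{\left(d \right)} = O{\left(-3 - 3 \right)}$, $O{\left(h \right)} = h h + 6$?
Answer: $2116$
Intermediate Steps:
$O{\left(h \right)} = 6 + h^{2}$ ($O{\left(h \right)} = h^{2} + 6 = 6 + h^{2}$)
$Q{\left(d \right)} = 42$ ($Q{\left(d \right)} = 6 + \left(-3 - 3\right)^{2} = 6 + \left(-6\right)^{2} = 6 + 36 = 42$)
$\left(4 + Q{\left(0 \right)}\right)^{2} = \left(4 + 42\right)^{2} = 46^{2} = 2116$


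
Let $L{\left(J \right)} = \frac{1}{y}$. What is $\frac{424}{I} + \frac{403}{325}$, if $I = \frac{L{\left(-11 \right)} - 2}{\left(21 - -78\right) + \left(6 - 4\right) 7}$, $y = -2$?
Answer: $- \frac{479089}{25} \approx -19164.0$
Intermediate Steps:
$L{\left(J \right)} = - \frac{1}{2}$ ($L{\left(J \right)} = \frac{1}{-2} = - \frac{1}{2}$)
$I = - \frac{5}{226}$ ($I = \frac{- \frac{1}{2} - 2}{\left(21 - -78\right) + \left(6 - 4\right) 7} = - \frac{5}{2 \left(\left(21 + 78\right) + 2 \cdot 7\right)} = - \frac{5}{2 \left(99 + 14\right)} = - \frac{5}{2 \cdot 113} = \left(- \frac{5}{2}\right) \frac{1}{113} = - \frac{5}{226} \approx -0.022124$)
$\frac{424}{I} + \frac{403}{325} = \frac{424}{- \frac{5}{226}} + \frac{403}{325} = 424 \left(- \frac{226}{5}\right) + 403 \cdot \frac{1}{325} = - \frac{95824}{5} + \frac{31}{25} = - \frac{479089}{25}$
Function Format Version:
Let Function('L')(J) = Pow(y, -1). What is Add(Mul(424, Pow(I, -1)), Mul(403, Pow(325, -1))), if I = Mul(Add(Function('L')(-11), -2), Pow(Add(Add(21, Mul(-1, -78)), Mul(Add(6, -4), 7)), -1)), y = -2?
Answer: Rational(-479089, 25) ≈ -19164.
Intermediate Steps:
Function('L')(J) = Rational(-1, 2) (Function('L')(J) = Pow(-2, -1) = Rational(-1, 2))
I = Rational(-5, 226) (I = Mul(Add(Rational(-1, 2), -2), Pow(Add(Add(21, Mul(-1, -78)), Mul(Add(6, -4), 7)), -1)) = Mul(Rational(-5, 2), Pow(Add(Add(21, 78), Mul(2, 7)), -1)) = Mul(Rational(-5, 2), Pow(Add(99, 14), -1)) = Mul(Rational(-5, 2), Pow(113, -1)) = Mul(Rational(-5, 2), Rational(1, 113)) = Rational(-5, 226) ≈ -0.022124)
Add(Mul(424, Pow(I, -1)), Mul(403, Pow(325, -1))) = Add(Mul(424, Pow(Rational(-5, 226), -1)), Mul(403, Pow(325, -1))) = Add(Mul(424, Rational(-226, 5)), Mul(403, Rational(1, 325))) = Add(Rational(-95824, 5), Rational(31, 25)) = Rational(-479089, 25)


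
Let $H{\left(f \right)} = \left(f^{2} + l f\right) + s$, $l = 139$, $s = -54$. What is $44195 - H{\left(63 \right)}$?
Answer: $31523$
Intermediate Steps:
$H{\left(f \right)} = -54 + f^{2} + 139 f$ ($H{\left(f \right)} = \left(f^{2} + 139 f\right) - 54 = -54 + f^{2} + 139 f$)
$44195 - H{\left(63 \right)} = 44195 - \left(-54 + 63^{2} + 139 \cdot 63\right) = 44195 - \left(-54 + 3969 + 8757\right) = 44195 - 12672 = 31523$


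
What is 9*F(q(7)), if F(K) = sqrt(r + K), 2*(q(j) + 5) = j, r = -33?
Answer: 9*I*sqrt(138)/2 ≈ 52.863*I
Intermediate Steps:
q(j) = -5 + j/2
F(K) = sqrt(-33 + K)
9*F(q(7)) = 9*sqrt(-33 + (-5 + (1/2)*7)) = 9*sqrt(-33 + (-5 + 7/2)) = 9*sqrt(-33 - 3/2) = 9*sqrt(-69/2) = 9*(I*sqrt(138)/2) = 9*I*sqrt(138)/2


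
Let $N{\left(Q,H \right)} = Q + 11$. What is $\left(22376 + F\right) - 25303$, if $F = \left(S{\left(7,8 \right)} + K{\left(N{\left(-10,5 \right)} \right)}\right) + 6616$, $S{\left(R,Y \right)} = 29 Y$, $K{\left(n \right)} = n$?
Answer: $3922$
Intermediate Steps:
$N{\left(Q,H \right)} = 11 + Q$
$F = 6849$ ($F = \left(29 \cdot 8 + \left(11 - 10\right)\right) + 6616 = \left(232 + 1\right) + 6616 = 233 + 6616 = 6849$)
$\left(22376 + F\right) - 25303 = \left(22376 + 6849\right) - 25303 = 29225 - 25303 = 3922$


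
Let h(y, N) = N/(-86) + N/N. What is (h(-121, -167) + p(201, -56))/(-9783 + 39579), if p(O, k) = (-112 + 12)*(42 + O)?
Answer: -2089547/2562456 ≈ -0.81545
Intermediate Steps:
p(O, k) = -4200 - 100*O (p(O, k) = -100*(42 + O) = -4200 - 100*O)
h(y, N) = 1 - N/86 (h(y, N) = N*(-1/86) + 1 = -N/86 + 1 = 1 - N/86)
(h(-121, -167) + p(201, -56))/(-9783 + 39579) = ((1 - 1/86*(-167)) + (-4200 - 100*201))/(-9783 + 39579) = ((1 + 167/86) + (-4200 - 20100))/29796 = (253/86 - 24300)*(1/29796) = -2089547/86*1/29796 = -2089547/2562456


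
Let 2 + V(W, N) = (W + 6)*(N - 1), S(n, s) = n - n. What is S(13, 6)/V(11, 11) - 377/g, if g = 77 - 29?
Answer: -377/48 ≈ -7.8542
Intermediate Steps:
S(n, s) = 0
V(W, N) = -2 + (-1 + N)*(6 + W) (V(W, N) = -2 + (W + 6)*(N - 1) = -2 + (6 + W)*(-1 + N) = -2 + (-1 + N)*(6 + W))
g = 48
S(13, 6)/V(11, 11) - 377/g = 0/(-8 - 1*11 + 6*11 + 11*11) - 377/48 = 0/(-8 - 11 + 66 + 121) - 377*1/48 = 0/168 - 377/48 = 0*(1/168) - 377/48 = 0 - 377/48 = -377/48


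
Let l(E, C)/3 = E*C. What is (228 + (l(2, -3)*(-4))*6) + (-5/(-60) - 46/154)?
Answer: 609641/924 ≈ 659.78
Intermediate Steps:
l(E, C) = 3*C*E (l(E, C) = 3*(E*C) = 3*(C*E) = 3*C*E)
(228 + (l(2, -3)*(-4))*6) + (-5/(-60) - 46/154) = (228 + ((3*(-3)*2)*(-4))*6) + (-5/(-60) - 46/154) = (228 - 18*(-4)*6) + (-5*(-1/60) - 46*1/154) = (228 + 72*6) + (1/12 - 23/77) = (228 + 432) - 199/924 = 660 - 199/924 = 609641/924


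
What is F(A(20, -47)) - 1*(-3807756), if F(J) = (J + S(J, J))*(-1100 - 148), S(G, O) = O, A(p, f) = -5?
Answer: 3820236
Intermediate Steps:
F(J) = -2496*J (F(J) = (J + J)*(-1100 - 148) = (2*J)*(-1248) = -2496*J)
F(A(20, -47)) - 1*(-3807756) = -2496*(-5) - 1*(-3807756) = 12480 + 3807756 = 3820236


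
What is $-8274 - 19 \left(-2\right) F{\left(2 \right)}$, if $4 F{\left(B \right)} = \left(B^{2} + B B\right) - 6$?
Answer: $-8255$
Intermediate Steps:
$F{\left(B \right)} = - \frac{3}{2} + \frac{B^{2}}{2}$ ($F{\left(B \right)} = \frac{\left(B^{2} + B B\right) - 6}{4} = \frac{\left(B^{2} + B^{2}\right) - 6}{4} = \frac{2 B^{2} - 6}{4} = \frac{-6 + 2 B^{2}}{4} = - \frac{3}{2} + \frac{B^{2}}{2}$)
$-8274 - 19 \left(-2\right) F{\left(2 \right)} = -8274 - 19 \left(-2\right) \left(- \frac{3}{2} + \frac{2^{2}}{2}\right) = -8274 - - 38 \left(- \frac{3}{2} + \frac{1}{2} \cdot 4\right) = -8274 - - 38 \left(- \frac{3}{2} + 2\right) = -8274 - \left(-38\right) \frac{1}{2} = -8274 - -19 = -8274 + 19 = -8255$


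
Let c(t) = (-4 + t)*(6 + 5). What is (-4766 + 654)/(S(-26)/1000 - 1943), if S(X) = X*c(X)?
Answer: 205600/96721 ≈ 2.1257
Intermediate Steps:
c(t) = -44 + 11*t (c(t) = (-4 + t)*11 = -44 + 11*t)
S(X) = X*(-44 + 11*X)
(-4766 + 654)/(S(-26)/1000 - 1943) = (-4766 + 654)/((11*(-26)*(-4 - 26))/1000 - 1943) = -4112/((11*(-26)*(-30))*(1/1000) - 1943) = -4112/(8580*(1/1000) - 1943) = -4112/(429/50 - 1943) = -4112/(-96721/50) = -4112*(-50/96721) = 205600/96721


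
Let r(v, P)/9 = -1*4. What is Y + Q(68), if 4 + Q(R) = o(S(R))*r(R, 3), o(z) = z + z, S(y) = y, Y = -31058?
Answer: -35958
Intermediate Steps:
r(v, P) = -36 (r(v, P) = 9*(-1*4) = 9*(-4) = -36)
o(z) = 2*z
Q(R) = -4 - 72*R (Q(R) = -4 + (2*R)*(-36) = -4 - 72*R)
Y + Q(68) = -31058 + (-4 - 72*68) = -31058 + (-4 - 4896) = -31058 - 4900 = -35958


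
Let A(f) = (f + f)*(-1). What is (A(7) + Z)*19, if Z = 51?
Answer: 703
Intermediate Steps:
A(f) = -2*f (A(f) = (2*f)*(-1) = -2*f)
(A(7) + Z)*19 = (-2*7 + 51)*19 = (-14 + 51)*19 = 37*19 = 703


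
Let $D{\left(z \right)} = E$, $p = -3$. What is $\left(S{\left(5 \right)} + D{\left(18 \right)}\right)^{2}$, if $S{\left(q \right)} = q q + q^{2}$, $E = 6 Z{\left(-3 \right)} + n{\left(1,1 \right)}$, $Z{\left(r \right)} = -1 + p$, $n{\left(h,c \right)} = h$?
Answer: $729$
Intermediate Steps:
$Z{\left(r \right)} = -4$ ($Z{\left(r \right)} = -1 - 3 = -4$)
$E = -23$ ($E = 6 \left(-4\right) + 1 = -24 + 1 = -23$)
$D{\left(z \right)} = -23$
$S{\left(q \right)} = 2 q^{2}$ ($S{\left(q \right)} = q^{2} + q^{2} = 2 q^{2}$)
$\left(S{\left(5 \right)} + D{\left(18 \right)}\right)^{2} = \left(2 \cdot 5^{2} - 23\right)^{2} = \left(2 \cdot 25 - 23\right)^{2} = \left(50 - 23\right)^{2} = 27^{2} = 729$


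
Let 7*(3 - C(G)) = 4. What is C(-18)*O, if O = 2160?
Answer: 36720/7 ≈ 5245.7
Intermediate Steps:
C(G) = 17/7 (C(G) = 3 - 1/7*4 = 3 - 4/7 = 17/7)
C(-18)*O = (17/7)*2160 = 36720/7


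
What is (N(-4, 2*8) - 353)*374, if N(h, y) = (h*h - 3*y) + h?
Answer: -145486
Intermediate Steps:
N(h, y) = h + h² - 3*y (N(h, y) = (h² - 3*y) + h = h + h² - 3*y)
(N(-4, 2*8) - 353)*374 = ((-4 + (-4)² - 6*8) - 353)*374 = ((-4 + 16 - 3*16) - 353)*374 = ((-4 + 16 - 48) - 353)*374 = (-36 - 353)*374 = -389*374 = -145486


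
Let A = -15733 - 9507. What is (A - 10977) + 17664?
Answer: -18553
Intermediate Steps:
A = -25240
(A - 10977) + 17664 = (-25240 - 10977) + 17664 = -36217 + 17664 = -18553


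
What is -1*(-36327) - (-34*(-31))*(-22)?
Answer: 59515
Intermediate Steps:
-1*(-36327) - (-34*(-31))*(-22) = 36327 - 1054*(-22) = 36327 - 1*(-23188) = 36327 + 23188 = 59515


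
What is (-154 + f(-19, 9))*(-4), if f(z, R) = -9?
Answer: 652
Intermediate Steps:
(-154 + f(-19, 9))*(-4) = (-154 - 9)*(-4) = -163*(-4) = 652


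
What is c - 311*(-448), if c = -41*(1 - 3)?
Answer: 139410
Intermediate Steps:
c = 82 (c = -41*(-2) = 82)
c - 311*(-448) = 82 - 311*(-448) = 82 + 139328 = 139410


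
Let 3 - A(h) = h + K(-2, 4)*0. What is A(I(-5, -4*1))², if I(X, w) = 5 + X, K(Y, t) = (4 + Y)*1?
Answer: 9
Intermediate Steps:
K(Y, t) = 4 + Y
A(h) = 3 - h (A(h) = 3 - (h + (4 - 2)*0) = 3 - (h + 2*0) = 3 - (h + 0) = 3 - h)
A(I(-5, -4*1))² = (3 - (5 - 5))² = (3 - 1*0)² = (3 + 0)² = 3² = 9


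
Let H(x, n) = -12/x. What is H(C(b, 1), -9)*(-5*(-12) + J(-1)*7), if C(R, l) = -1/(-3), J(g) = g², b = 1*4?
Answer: -2412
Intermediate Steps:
b = 4
C(R, l) = ⅓ (C(R, l) = -1*(-⅓) = ⅓)
H(C(b, 1), -9)*(-5*(-12) + J(-1)*7) = (-12/⅓)*(-5*(-12) + (-1)²*7) = (-12*3)*(60 + 1*7) = -36*(60 + 7) = -36*67 = -2412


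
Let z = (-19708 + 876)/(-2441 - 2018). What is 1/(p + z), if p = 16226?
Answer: 4459/72370566 ≈ 6.1613e-5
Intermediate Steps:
z = 18832/4459 (z = -18832/(-4459) = -18832*(-1/4459) = 18832/4459 ≈ 4.2234)
1/(p + z) = 1/(16226 + 18832/4459) = 1/(72370566/4459) = 4459/72370566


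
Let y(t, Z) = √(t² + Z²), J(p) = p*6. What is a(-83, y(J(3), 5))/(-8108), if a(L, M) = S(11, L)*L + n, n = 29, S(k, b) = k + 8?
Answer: 387/2027 ≈ 0.19092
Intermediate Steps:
S(k, b) = 8 + k
J(p) = 6*p
y(t, Z) = √(Z² + t²)
a(L, M) = 29 + 19*L (a(L, M) = (8 + 11)*L + 29 = 19*L + 29 = 29 + 19*L)
a(-83, y(J(3), 5))/(-8108) = (29 + 19*(-83))/(-8108) = (29 - 1577)*(-1/8108) = -1548*(-1/8108) = 387/2027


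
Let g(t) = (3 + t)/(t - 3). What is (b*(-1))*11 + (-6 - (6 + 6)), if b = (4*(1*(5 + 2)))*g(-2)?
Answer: 218/5 ≈ 43.600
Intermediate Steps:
g(t) = (3 + t)/(-3 + t)
b = -28/5 (b = (4*(1*(5 + 2)))*((3 - 2)/(-3 - 2)) = (4*(1*7))*(1/(-5)) = (4*7)*(-⅕*1) = 28*(-⅕) = -28/5 ≈ -5.6000)
(b*(-1))*11 + (-6 - (6 + 6)) = -28/5*(-1)*11 + (-6 - (6 + 6)) = (28/5)*11 + (-6 - 1*12) = 308/5 + (-6 - 12) = 308/5 - 18 = 218/5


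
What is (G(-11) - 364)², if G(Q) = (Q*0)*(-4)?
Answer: 132496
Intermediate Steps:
G(Q) = 0 (G(Q) = 0*(-4) = 0)
(G(-11) - 364)² = (0 - 364)² = (-364)² = 132496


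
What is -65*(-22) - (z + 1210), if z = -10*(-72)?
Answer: -500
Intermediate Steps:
z = 720
-65*(-22) - (z + 1210) = -65*(-22) - (720 + 1210) = 1430 - 1*1930 = 1430 - 1930 = -500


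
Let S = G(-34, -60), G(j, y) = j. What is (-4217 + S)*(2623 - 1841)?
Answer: -3324282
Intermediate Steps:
S = -34
(-4217 + S)*(2623 - 1841) = (-4217 - 34)*(2623 - 1841) = -4251*782 = -3324282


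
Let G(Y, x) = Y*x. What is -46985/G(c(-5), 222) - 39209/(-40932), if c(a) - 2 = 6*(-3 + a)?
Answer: 96816347/17416566 ≈ 5.5589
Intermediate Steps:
c(a) = -16 + 6*a (c(a) = 2 + 6*(-3 + a) = 2 + (-18 + 6*a) = -16 + 6*a)
-46985/G(c(-5), 222) - 39209/(-40932) = -46985*1/(222*(-16 + 6*(-5))) - 39209/(-40932) = -46985*1/(222*(-16 - 30)) - 39209*(-1/40932) = -46985/((-46*222)) + 39209/40932 = -46985/(-10212) + 39209/40932 = -46985*(-1/10212) + 39209/40932 = 46985/10212 + 39209/40932 = 96816347/17416566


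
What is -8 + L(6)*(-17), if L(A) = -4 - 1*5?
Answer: 145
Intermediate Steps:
L(A) = -9 (L(A) = -4 - 5 = -9)
-8 + L(6)*(-17) = -8 - 9*(-17) = -8 + 153 = 145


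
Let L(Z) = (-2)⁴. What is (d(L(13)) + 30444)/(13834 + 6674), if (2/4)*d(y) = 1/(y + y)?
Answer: 487105/328128 ≈ 1.4845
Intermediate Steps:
L(Z) = 16
d(y) = 1/y (d(y) = 2/(y + y) = 2/((2*y)) = 2*(1/(2*y)) = 1/y)
(d(L(13)) + 30444)/(13834 + 6674) = (1/16 + 30444)/(13834 + 6674) = (1/16 + 30444)/20508 = (487105/16)*(1/20508) = 487105/328128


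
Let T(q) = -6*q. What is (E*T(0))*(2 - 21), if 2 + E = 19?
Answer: 0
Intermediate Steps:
E = 17 (E = -2 + 19 = 17)
(E*T(0))*(2 - 21) = (17*(-6*0))*(2 - 21) = (17*0)*(-19) = 0*(-19) = 0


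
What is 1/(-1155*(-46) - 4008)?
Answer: 1/49122 ≈ 2.0357e-5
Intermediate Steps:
1/(-1155*(-46) - 4008) = 1/(53130 - 4008) = 1/49122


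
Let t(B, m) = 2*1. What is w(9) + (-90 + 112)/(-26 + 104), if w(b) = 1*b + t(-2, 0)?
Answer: 440/39 ≈ 11.282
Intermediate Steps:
t(B, m) = 2
w(b) = 2 + b (w(b) = 1*b + 2 = b + 2 = 2 + b)
w(9) + (-90 + 112)/(-26 + 104) = (2 + 9) + (-90 + 112)/(-26 + 104) = 11 + 22/78 = 11 + 22*(1/78) = 11 + 11/39 = 440/39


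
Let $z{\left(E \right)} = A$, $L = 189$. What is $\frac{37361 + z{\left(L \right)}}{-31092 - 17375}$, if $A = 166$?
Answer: $- \frac{37527}{48467} \approx -0.77428$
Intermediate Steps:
$z{\left(E \right)} = 166$
$\frac{37361 + z{\left(L \right)}}{-31092 - 17375} = \frac{37361 + 166}{-31092 - 17375} = \frac{37527}{-48467} = 37527 \left(- \frac{1}{48467}\right) = - \frac{37527}{48467}$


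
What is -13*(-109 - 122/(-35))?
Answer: 48009/35 ≈ 1371.7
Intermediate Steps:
-13*(-109 - 122/(-35)) = -13*(-109 - 122*(-1/35)) = -13*(-109 + 122/35) = -13*(-3693/35) = 48009/35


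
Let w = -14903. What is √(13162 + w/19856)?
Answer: 3*√36034471481/4964 ≈ 114.72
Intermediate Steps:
√(13162 + w/19856) = √(13162 - 14903/19856) = √(261329769/19856) = 3*√36034471481/4964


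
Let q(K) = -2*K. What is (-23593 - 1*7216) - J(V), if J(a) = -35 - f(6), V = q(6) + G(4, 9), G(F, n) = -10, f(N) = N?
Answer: -30768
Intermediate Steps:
V = -22 (V = -2*6 - 10 = -12 - 10 = -22)
J(a) = -41 (J(a) = -35 - 1*6 = -35 - 6 = -41)
(-23593 - 1*7216) - J(V) = (-23593 - 1*7216) - 1*(-41) = (-23593 - 7216) + 41 = -30809 + 41 = -30768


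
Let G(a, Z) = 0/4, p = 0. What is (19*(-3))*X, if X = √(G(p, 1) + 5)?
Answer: -57*√5 ≈ -127.46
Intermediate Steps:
G(a, Z) = 0 (G(a, Z) = 0*(¼) = 0)
X = √5 (X = √(0 + 5) = √5 ≈ 2.2361)
(19*(-3))*X = (19*(-3))*√5 = -57*√5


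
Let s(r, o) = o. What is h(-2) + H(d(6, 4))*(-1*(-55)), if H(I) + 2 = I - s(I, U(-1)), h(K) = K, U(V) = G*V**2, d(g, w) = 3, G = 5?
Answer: -222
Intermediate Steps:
U(V) = 5*V**2
H(I) = -7 + I (H(I) = -2 + (I - 5*(-1)**2) = -2 + (I - 5) = -2 + (-5 + I) = -7 + I)
h(-2) + H(d(6, 4))*(-1*(-55)) = -2 + (-7 + 3)*(-1*(-55)) = -2 - 4*55 = -2 - 220 = -222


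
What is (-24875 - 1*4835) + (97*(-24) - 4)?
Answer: -32042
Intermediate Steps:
(-24875 - 1*4835) + (97*(-24) - 4) = (-24875 - 4835) + (-2328 - 4) = -29710 - 2332 = -32042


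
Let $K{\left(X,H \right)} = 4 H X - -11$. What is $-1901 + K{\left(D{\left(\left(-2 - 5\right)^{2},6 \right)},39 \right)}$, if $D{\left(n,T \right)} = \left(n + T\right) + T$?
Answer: $7626$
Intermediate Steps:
$D{\left(n,T \right)} = n + 2 T$ ($D{\left(n,T \right)} = \left(T + n\right) + T = n + 2 T$)
$K{\left(X,H \right)} = 11 + 4 H X$ ($K{\left(X,H \right)} = 4 H X + 11 = 11 + 4 H X$)
$-1901 + K{\left(D{\left(\left(-2 - 5\right)^{2},6 \right)},39 \right)} = -1901 + \left(11 + 4 \cdot 39 \left(\left(-2 - 5\right)^{2} + 2 \cdot 6\right)\right) = -1901 + \left(11 + 4 \cdot 39 \left(\left(-7\right)^{2} + 12\right)\right) = -1901 + \left(11 + 4 \cdot 39 \left(49 + 12\right)\right) = -1901 + \left(11 + 4 \cdot 39 \cdot 61\right) = -1901 + \left(11 + 9516\right) = -1901 + 9527 = 7626$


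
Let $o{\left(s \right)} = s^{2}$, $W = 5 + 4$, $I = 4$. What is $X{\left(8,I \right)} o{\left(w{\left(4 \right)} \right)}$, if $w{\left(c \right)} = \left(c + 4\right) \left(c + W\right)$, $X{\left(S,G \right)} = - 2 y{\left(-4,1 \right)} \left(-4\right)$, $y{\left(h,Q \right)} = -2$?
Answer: $-173056$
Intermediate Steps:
$W = 9$
$X{\left(S,G \right)} = -16$ ($X{\left(S,G \right)} = \left(-2\right) \left(-2\right) \left(-4\right) = 4 \left(-4\right) = -16$)
$w{\left(c \right)} = \left(4 + c\right) \left(9 + c\right)$ ($w{\left(c \right)} = \left(c + 4\right) \left(c + 9\right) = \left(4 + c\right) \left(9 + c\right)$)
$X{\left(8,I \right)} o{\left(w{\left(4 \right)} \right)} = - 16 \left(36 + 4^{2} + 13 \cdot 4\right)^{2} = - 16 \left(36 + 16 + 52\right)^{2} = - 16 \cdot 104^{2} = \left(-16\right) 10816 = -173056$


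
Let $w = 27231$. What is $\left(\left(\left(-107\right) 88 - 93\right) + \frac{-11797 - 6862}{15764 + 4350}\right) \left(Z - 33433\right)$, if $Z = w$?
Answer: $\frac{593167606185}{10057} \approx 5.8981 \cdot 10^{7}$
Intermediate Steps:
$Z = 27231$
$\left(\left(\left(-107\right) 88 - 93\right) + \frac{-11797 - 6862}{15764 + 4350}\right) \left(Z - 33433\right) = \left(\left(\left(-107\right) 88 - 93\right) + \frac{-11797 - 6862}{15764 + 4350}\right) \left(27231 - 33433\right) = \left(\left(-9416 - 93\right) - \frac{18659}{20114}\right) \left(-6202\right) = \left(-9509 - \frac{18659}{20114}\right) \left(-6202\right) = \left(- \frac{191282685}{20114}\right) \left(-6202\right) = \frac{593167606185}{10057}$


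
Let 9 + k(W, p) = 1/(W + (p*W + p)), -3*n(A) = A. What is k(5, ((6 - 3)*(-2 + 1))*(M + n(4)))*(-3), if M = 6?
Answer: 2136/79 ≈ 27.038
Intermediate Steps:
n(A) = -A/3
k(W, p) = -9 + 1/(W + p + W*p) (k(W, p) = -9 + 1/(W + (p*W + p)) = -9 + 1/(W + (W*p + p)) = -9 + 1/(W + (p + W*p)) = -9 + 1/(W + p + W*p))
k(5, ((6 - 3)*(-2 + 1))*(M + n(4)))*(-3) = ((1 - 9*5 - 9*(6 - 3)*(-2 + 1)*(6 - ⅓*4) - 9*5*((6 - 3)*(-2 + 1))*(6 - ⅓*4))/(5 + ((6 - 3)*(-2 + 1))*(6 - ⅓*4) + 5*(((6 - 3)*(-2 + 1))*(6 - ⅓*4))))*(-3) = ((1 - 45 - 9*3*(-1)*(6 - 4/3) - 9*5*(3*(-1))*(6 - 4/3))/(5 + (3*(-1))*(6 - 4/3) + 5*((3*(-1))*(6 - 4/3))))*(-3) = ((1 - 45 - (-27)*14/3 - 9*5*(-3*14/3))/(5 - 3*14/3 + 5*(-3*14/3)))*(-3) = ((1 - 45 - 9*(-14) - 9*5*(-14))/(5 - 14 + 5*(-14)))*(-3) = ((1 - 45 + 126 + 630)/(5 - 14 - 70))*(-3) = (712/(-79))*(-3) = -1/79*712*(-3) = -712/79*(-3) = 2136/79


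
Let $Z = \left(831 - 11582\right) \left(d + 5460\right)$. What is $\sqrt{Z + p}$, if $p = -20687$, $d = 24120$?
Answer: $i \sqrt{318035267} \approx 17834.0 i$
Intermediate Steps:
$Z = -318014580$ ($Z = \left(831 - 11582\right) \left(24120 + 5460\right) = \left(-10751\right) 29580 = -318014580$)
$\sqrt{Z + p} = \sqrt{-318014580 - 20687} = \sqrt{-318035267} = i \sqrt{318035267}$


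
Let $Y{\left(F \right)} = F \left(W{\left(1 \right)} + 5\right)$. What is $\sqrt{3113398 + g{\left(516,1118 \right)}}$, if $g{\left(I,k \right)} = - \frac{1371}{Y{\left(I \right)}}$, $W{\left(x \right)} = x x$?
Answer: $\frac{\sqrt{828960779982}}{516} \approx 1764.5$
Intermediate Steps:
$W{\left(x \right)} = x^{2}$
$Y{\left(F \right)} = 6 F$ ($Y{\left(F \right)} = F \left(1^{2} + 5\right) = F \left(1 + 5\right) = F 6 = 6 F$)
$g{\left(I,k \right)} = - \frac{457}{2 I}$ ($g{\left(I,k \right)} = - \frac{1371}{6 I} = - 1371 \frac{1}{6 I} = - \frac{457}{2 I}$)
$\sqrt{3113398 + g{\left(516,1118 \right)}} = \sqrt{3113398 - \frac{457}{2 \cdot 516}} = \sqrt{3113398 - \frac{457}{1032}} = \sqrt{\frac{3213026279}{1032}} = \frac{\sqrt{828960779982}}{516}$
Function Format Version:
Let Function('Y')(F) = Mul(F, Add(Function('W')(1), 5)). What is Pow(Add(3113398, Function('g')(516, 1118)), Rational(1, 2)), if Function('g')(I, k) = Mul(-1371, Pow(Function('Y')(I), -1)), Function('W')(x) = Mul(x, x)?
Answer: Mul(Rational(1, 516), Pow(828960779982, Rational(1, 2))) ≈ 1764.5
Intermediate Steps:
Function('W')(x) = Pow(x, 2)
Function('Y')(F) = Mul(6, F) (Function('Y')(F) = Mul(F, Add(Pow(1, 2), 5)) = Mul(F, Add(1, 5)) = Mul(F, 6) = Mul(6, F))
Function('g')(I, k) = Mul(Rational(-457, 2), Pow(I, -1)) (Function('g')(I, k) = Mul(-1371, Pow(Mul(6, I), -1)) = Mul(-1371, Mul(Rational(1, 6), Pow(I, -1))) = Mul(Rational(-457, 2), Pow(I, -1)))
Pow(Add(3113398, Function('g')(516, 1118)), Rational(1, 2)) = Pow(Add(3113398, Mul(Rational(-457, 2), Pow(516, -1))), Rational(1, 2)) = Pow(Add(3113398, Mul(Rational(-457, 2), Rational(1, 516))), Rational(1, 2)) = Pow(Add(3113398, Rational(-457, 1032)), Rational(1, 2)) = Pow(Rational(3213026279, 1032), Rational(1, 2)) = Mul(Rational(1, 516), Pow(828960779982, Rational(1, 2)))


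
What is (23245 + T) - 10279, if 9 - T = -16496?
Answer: 29471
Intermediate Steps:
T = 16505 (T = 9 - 1*(-16496) = 9 + 16496 = 16505)
(23245 + T) - 10279 = (23245 + 16505) - 10279 = 39750 - 10279 = 29471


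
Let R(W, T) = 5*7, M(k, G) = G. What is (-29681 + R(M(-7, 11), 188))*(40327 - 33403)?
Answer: -205268904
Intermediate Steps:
R(W, T) = 35
(-29681 + R(M(-7, 11), 188))*(40327 - 33403) = (-29681 + 35)*(40327 - 33403) = -29646*6924 = -205268904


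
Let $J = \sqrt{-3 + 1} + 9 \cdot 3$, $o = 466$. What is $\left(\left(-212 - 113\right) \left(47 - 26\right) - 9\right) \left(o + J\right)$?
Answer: $-3369162 - 6834 i \sqrt{2} \approx -3.3692 \cdot 10^{6} - 9664.7 i$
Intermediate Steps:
$J = 27 + i \sqrt{2}$ ($J = \sqrt{-2} + 27 = i \sqrt{2} + 27 = 27 + i \sqrt{2} \approx 27.0 + 1.4142 i$)
$\left(\left(-212 - 113\right) \left(47 - 26\right) - 9\right) \left(o + J\right) = \left(\left(-212 - 113\right) \left(47 - 26\right) - 9\right) \left(466 + \left(27 + i \sqrt{2}\right)\right) = \left(\left(-325\right) 21 - 9\right) \left(493 + i \sqrt{2}\right) = \left(-6825 - 9\right) \left(493 + i \sqrt{2}\right) = - 6834 \left(493 + i \sqrt{2}\right) = -3369162 - 6834 i \sqrt{2}$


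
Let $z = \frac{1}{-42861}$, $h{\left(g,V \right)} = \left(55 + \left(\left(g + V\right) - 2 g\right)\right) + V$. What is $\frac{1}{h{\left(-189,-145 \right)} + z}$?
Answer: $- \frac{42861}{1971607} \approx -0.021739$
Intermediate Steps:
$h{\left(g,V \right)} = 55 - g + 2 V$ ($h{\left(g,V \right)} = \left(55 + \left(\left(V + g\right) - 2 g\right)\right) + V = \left(55 + \left(V - g\right)\right) + V = \left(55 + V - g\right) + V = 55 - g + 2 V$)
$z = - \frac{1}{42861} \approx -2.3331 \cdot 10^{-5}$
$\frac{1}{h{\left(-189,-145 \right)} + z} = \frac{1}{\left(55 - -189 + 2 \left(-145\right)\right) - \frac{1}{42861}} = \frac{1}{\left(55 + 189 - 290\right) - \frac{1}{42861}} = \frac{1}{-46 - \frac{1}{42861}} = \frac{1}{- \frac{1971607}{42861}} = - \frac{42861}{1971607}$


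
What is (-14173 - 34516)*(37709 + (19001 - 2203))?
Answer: -2653891323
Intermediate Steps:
(-14173 - 34516)*(37709 + (19001 - 2203)) = -48689*(37709 + 16798) = -48689*54507 = -2653891323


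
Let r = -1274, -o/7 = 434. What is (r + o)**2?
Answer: 18593344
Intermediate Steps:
o = -3038 (o = -7*434 = -3038)
(r + o)**2 = (-1274 - 3038)**2 = (-4312)**2 = 18593344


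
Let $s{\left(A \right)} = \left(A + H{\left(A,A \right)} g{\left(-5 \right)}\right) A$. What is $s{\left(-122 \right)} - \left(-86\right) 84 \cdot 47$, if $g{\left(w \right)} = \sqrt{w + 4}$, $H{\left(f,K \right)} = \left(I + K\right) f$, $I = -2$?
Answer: $354412 - 1845616 i \approx 3.5441 \cdot 10^{5} - 1.8456 \cdot 10^{6} i$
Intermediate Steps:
$H{\left(f,K \right)} = f \left(-2 + K\right)$ ($H{\left(f,K \right)} = \left(-2 + K\right) f = f \left(-2 + K\right)$)
$g{\left(w \right)} = \sqrt{4 + w}$
$s{\left(A \right)} = A \left(A + i A \left(-2 + A\right)\right)$ ($s{\left(A \right)} = \left(A + A \left(-2 + A\right) \sqrt{4 - 5}\right) A = \left(A + A \left(-2 + A\right) \sqrt{-1}\right) A = \left(A + A \left(-2 + A\right) i\right) A = \left(A + i A \left(-2 + A\right)\right) A = A \left(A + i A \left(-2 + A\right)\right)$)
$s{\left(-122 \right)} - \left(-86\right) 84 \cdot 47 = \left(-122\right)^{2} \left(1 + i \left(-2 - 122\right)\right) - \left(-86\right) 84 \cdot 47 = 14884 \left(1 + i \left(-124\right)\right) - \left(-7224\right) 47 = 14884 \left(1 - 124 i\right) - -339528 = \left(14884 - 1845616 i\right) + 339528 = 354412 - 1845616 i$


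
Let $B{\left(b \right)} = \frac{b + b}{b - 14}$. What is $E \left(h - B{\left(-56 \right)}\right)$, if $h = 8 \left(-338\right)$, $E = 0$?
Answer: $0$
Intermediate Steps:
$B{\left(b \right)} = \frac{2 b}{-14 + b}$
$h = -2704$
$E \left(h - B{\left(-56 \right)}\right) = 0 \left(-2704 - 2 \left(-56\right) \frac{1}{-14 - 56}\right) = 0 \left(-2704 - 2 \left(-56\right) \frac{1}{-70}\right) = 0 \left(-2704 - 2 \left(-56\right) \left(- \frac{1}{70}\right)\right) = 0 \left(-2704 - \frac{8}{5}\right) = 0 \left(- \frac{13528}{5}\right) = 0$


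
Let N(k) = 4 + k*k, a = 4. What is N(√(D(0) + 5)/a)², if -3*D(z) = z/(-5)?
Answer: 4761/256 ≈ 18.598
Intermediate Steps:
D(z) = z/15 (D(z) = -z/(3*(-5)) = -z*(-1)/(3*5) = -(-1)*z/15 = z/15)
N(k) = 4 + k²
N(√(D(0) + 5)/a)² = (4 + (√((1/15)*0 + 5)/4)²)² = (4 + (√(0 + 5)*(¼))²)² = (4 + (√5*(¼))²)² = (4 + (√5/4)²)² = (4 + 5/16)² = (69/16)² = 4761/256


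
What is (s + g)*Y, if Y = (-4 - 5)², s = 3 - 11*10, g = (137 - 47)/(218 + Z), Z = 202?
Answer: -121095/14 ≈ -8649.6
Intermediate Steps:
g = 3/14 (g = (137 - 47)/(218 + 202) = 90/420 = 90*(1/420) = 3/14 ≈ 0.21429)
s = -107 (s = 3 - 110 = -107)
Y = 81 (Y = (-9)² = 81)
(s + g)*Y = (-107 + 3/14)*81 = -1495/14*81 = -121095/14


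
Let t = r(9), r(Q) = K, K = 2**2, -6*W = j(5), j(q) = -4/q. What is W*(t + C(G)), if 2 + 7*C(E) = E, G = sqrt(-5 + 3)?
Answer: 52/105 + 2*I*sqrt(2)/105 ≈ 0.49524 + 0.026937*I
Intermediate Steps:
W = 2/15 (W = -(-2)/(3*5) = -1/6*(-4/5) = 2/15 ≈ 0.13333)
K = 4
r(Q) = 4
G = I*sqrt(2) (G = sqrt(-2) = I*sqrt(2) ≈ 1.4142*I)
C(E) = -2/7 + E/7
t = 4
W*(t + C(G)) = 2*(4 + (-2/7 + (I*sqrt(2))/7))/15 = 2*(4 + (-2/7 + I*sqrt(2)/7))/15 = 2*(26/7 + I*sqrt(2)/7)/15 = 52/105 + 2*I*sqrt(2)/105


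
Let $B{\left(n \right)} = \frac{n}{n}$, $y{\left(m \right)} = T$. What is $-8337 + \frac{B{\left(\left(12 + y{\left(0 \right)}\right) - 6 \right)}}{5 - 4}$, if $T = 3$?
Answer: $-8336$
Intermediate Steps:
$y{\left(m \right)} = 3$
$B{\left(n \right)} = 1$
$-8337 + \frac{B{\left(\left(12 + y{\left(0 \right)}\right) - 6 \right)}}{5 - 4} = -8337 + 1 \frac{1}{5 - 4} = -8337 + 1 \cdot 1^{-1} = -8337 + 1 \cdot 1 = -8337 + 1 = -8336$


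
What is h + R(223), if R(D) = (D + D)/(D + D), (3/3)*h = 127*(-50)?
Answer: -6349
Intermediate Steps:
h = -6350 (h = 127*(-50) = -6350)
R(D) = 1 (R(D) = (2*D)/((2*D)) = (2*D)*(1/(2*D)) = 1)
h + R(223) = -6350 + 1 = -6349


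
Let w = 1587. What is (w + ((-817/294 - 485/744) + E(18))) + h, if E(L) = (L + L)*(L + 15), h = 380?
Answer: 38297869/12152 ≈ 3151.6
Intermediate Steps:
E(L) = 2*L*(15 + L) (E(L) = (2*L)*(15 + L) = 2*L*(15 + L))
(w + ((-817/294 - 485/744) + E(18))) + h = (1587 + ((-817/294 - 485/744) + 2*18*(15 + 18))) + 380 = (1587 + ((-817*1/294 - 485*1/744) + 2*18*33)) + 380 = (1587 + ((-817/294 - 485/744) + 1188)) + 380 = (1587 + (-41691/12152 + 1188)) + 380 = (1587 + 14394885/12152) + 380 = 33680109/12152 + 380 = 38297869/12152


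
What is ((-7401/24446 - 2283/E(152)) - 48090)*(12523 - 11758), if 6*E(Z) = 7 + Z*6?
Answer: -48632649456915/1321522 ≈ -3.6801e+7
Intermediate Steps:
E(Z) = 7/6 + Z (E(Z) = (7 + Z*6)/6 = (7 + 6*Z)/6 = 7/6 + Z)
((-7401/24446 - 2283/E(152)) - 48090)*(12523 - 11758) = ((-7401/24446 - 2283/(7/6 + 152)) - 48090)*(12523 - 11758) = ((-7401*1/24446 - 2283/919/6) - 48090)*765 = ((-7401/24446 - 2283*6/919) - 48090)*765 = ((-7401/24446 - 13698/919) - 48090)*765 = (-341662827/22465874 - 48090)*765 = -1080725543487/22465874*765 = -48632649456915/1321522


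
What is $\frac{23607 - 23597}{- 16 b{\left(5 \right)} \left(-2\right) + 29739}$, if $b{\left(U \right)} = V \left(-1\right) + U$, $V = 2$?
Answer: $\frac{2}{5967} \approx 0.00033518$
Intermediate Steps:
$b{\left(U \right)} = -2 + U$ ($b{\left(U \right)} = 2 \left(-1\right) + U = -2 + U$)
$\frac{23607 - 23597}{- 16 b{\left(5 \right)} \left(-2\right) + 29739} = \frac{23607 - 23597}{- 16 \left(-2 + 5\right) \left(-2\right) + 29739} = \frac{10}{\left(-16\right) 3 \left(-2\right) + 29739} = \frac{10}{\left(-48\right) \left(-2\right) + 29739} = \frac{10}{96 + 29739} = \frac{10}{29835} = 10 \cdot \frac{1}{29835} = \frac{2}{5967}$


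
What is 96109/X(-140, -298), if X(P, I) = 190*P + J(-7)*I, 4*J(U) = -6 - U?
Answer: -192218/53349 ≈ -3.6030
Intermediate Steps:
J(U) = -3/2 - U/4 (J(U) = (-6 - U)/4 = -3/2 - U/4)
X(P, I) = 190*P + I/4 (X(P, I) = 190*P + (-3/2 - 1/4*(-7))*I = 190*P + (-3/2 + 7/4)*I = 190*P + I/4)
96109/X(-140, -298) = 96109/(190*(-140) + (1/4)*(-298)) = 96109/(-26600 - 149/2) = 96109/(-53349/2) = 96109*(-2/53349) = -192218/53349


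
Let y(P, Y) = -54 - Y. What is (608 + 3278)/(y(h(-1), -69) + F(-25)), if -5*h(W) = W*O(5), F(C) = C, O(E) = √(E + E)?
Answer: -1943/5 ≈ -388.60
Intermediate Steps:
O(E) = √2*√E (O(E) = √(2*E) = √2*√E)
h(W) = -W*√10/5 (h(W) = -W*√2*√5/5 = -W*√10/5)
(608 + 3278)/(y(h(-1), -69) + F(-25)) = (608 + 3278)/((-54 - 1*(-69)) - 25) = 3886/((-54 + 69) - 25) = 3886/(15 - 25) = 3886/(-10) = 3886*(-⅒) = -1943/5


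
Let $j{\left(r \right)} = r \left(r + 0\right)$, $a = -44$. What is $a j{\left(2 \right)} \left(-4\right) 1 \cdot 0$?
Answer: $0$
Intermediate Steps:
$j{\left(r \right)} = r^{2}$ ($j{\left(r \right)} = r r = r^{2}$)
$a j{\left(2 \right)} \left(-4\right) 1 \cdot 0 = - 44 \cdot 2^{2} \left(-4\right) 1 \cdot 0 = - 44 \cdot 4 \left(-4\right) 1 \cdot 0 = - 44 \left(\left(-16\right) 1\right) 0 = \left(-44\right) \left(-16\right) 0 = 704 \cdot 0 = 0$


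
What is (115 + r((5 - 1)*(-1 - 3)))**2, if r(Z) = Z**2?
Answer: 137641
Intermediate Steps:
(115 + r((5 - 1)*(-1 - 3)))**2 = (115 + ((5 - 1)*(-1 - 3))**2)**2 = (115 + (4*(-4))**2)**2 = (115 + (-16)**2)**2 = (115 + 256)**2 = 371**2 = 137641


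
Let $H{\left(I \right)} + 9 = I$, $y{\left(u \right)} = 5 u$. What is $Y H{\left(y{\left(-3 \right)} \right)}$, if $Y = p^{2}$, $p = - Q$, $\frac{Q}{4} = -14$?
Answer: $-75264$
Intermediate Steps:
$Q = -56$ ($Q = 4 \left(-14\right) = -56$)
$H{\left(I \right)} = -9 + I$
$p = 56$ ($p = \left(-1\right) \left(-56\right) = 56$)
$Y = 3136$ ($Y = 56^{2} = 3136$)
$Y H{\left(y{\left(-3 \right)} \right)} = 3136 \left(-9 + 5 \left(-3\right)\right) = 3136 \left(-9 - 15\right) = 3136 \left(-24\right) = -75264$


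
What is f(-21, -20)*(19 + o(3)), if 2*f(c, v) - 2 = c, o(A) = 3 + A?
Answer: -475/2 ≈ -237.50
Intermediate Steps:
f(c, v) = 1 + c/2
f(-21, -20)*(19 + o(3)) = (1 + (1/2)*(-21))*(19 + (3 + 3)) = (1 - 21/2)*(19 + 6) = -19/2*25 = -475/2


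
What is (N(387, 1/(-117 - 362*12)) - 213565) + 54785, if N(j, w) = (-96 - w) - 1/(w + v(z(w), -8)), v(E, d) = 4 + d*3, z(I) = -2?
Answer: -104984564814863/660795828 ≈ -1.5888e+5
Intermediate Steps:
v(E, d) = 4 + 3*d
N(j, w) = -96 - w - 1/(-20 + w) (N(j, w) = (-96 - w) - 1/(w + (4 + 3*(-8))) = (-96 - w) - 1/(w + (4 - 24)) = (-96 - w) - 1/(w - 20) = (-96 - w) - 1/(-20 + w) = -96 - w - 1/(-20 + w))
(N(387, 1/(-117 - 362*12)) - 213565) + 54785 = ((1919 - (1/(-117 - 362*12))² - 76/((-117 - 362)*12))/(-20 + 1/(-117 - 362*12)) - 213565) + 54785 = ((1919 - ((1/12)/(-479))² - 76/((-479)*12))/(-20 + (1/12)/(-479)) - 213565) + 54785 = ((1919 - (-1/479*1/12)² - (-76)/(479*12))/(-20 - 1/479*1/12) - 213565) + 54785 = ((1919 - (-1/5748)² - 76*(-1/5748))/(-20 - 1/5748) - 213565) + 54785 = ((1919 - 1*1/33039504 + 19/1437)/(-114961/5748) - 213565) + 54785 = (-5748*(1919 - 1/33039504 + 19/1437)/114961 - 213565) + 54785 = (-5748/114961*63403245023/33039504 - 213565) + 54785 = (-63403245023/660795828 - 213565) + 54785 = -141186264251843/660795828 + 54785 = -104984564814863/660795828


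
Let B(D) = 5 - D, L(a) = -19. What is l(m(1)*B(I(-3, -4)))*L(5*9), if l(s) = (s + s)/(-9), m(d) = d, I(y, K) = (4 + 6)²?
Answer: -3610/9 ≈ -401.11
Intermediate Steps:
I(y, K) = 100 (I(y, K) = 10² = 100)
l(s) = -2*s/9 (l(s) = (2*s)*(-⅑) = -2*s/9)
l(m(1)*B(I(-3, -4)))*L(5*9) = -2*(5 - 1*100)/9*(-19) = -2*(5 - 100)/9*(-19) = -2*(-95)/9*(-19) = -2/9*(-95)*(-19) = (190/9)*(-19) = -3610/9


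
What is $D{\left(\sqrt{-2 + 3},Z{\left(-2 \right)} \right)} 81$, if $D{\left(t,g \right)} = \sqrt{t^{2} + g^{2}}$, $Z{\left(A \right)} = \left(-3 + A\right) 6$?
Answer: $81 \sqrt{901} \approx 2431.4$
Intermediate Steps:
$Z{\left(A \right)} = -18 + 6 A$
$D{\left(t,g \right)} = \sqrt{g^{2} + t^{2}}$
$D{\left(\sqrt{-2 + 3},Z{\left(-2 \right)} \right)} 81 = \sqrt{\left(-18 + 6 \left(-2\right)\right)^{2} + \left(\sqrt{-2 + 3}\right)^{2}} \cdot 81 = \sqrt{\left(-18 - 12\right)^{2} + \left(\sqrt{1}\right)^{2}} \cdot 81 = \sqrt{\left(-30\right)^{2} + 1^{2}} \cdot 81 = \sqrt{900 + 1} \cdot 81 = \sqrt{901} \cdot 81 = 81 \sqrt{901}$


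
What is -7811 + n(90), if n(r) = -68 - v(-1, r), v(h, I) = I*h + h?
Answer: -7788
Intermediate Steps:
v(h, I) = h + I*h
n(r) = -67 + r (n(r) = -68 - (-1)*(1 + r) = -68 - (-1 - r) = -68 + (1 + r) = -67 + r)
-7811 + n(90) = -7811 + (-67 + 90) = -7811 + 23 = -7788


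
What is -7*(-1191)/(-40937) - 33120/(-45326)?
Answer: 488975289/927755231 ≈ 0.52705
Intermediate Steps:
-7*(-1191)/(-40937) - 33120/(-45326) = 8337*(-1/40937) - 33120*(-1/45326) = -8337/40937 + 16560/22663 = 488975289/927755231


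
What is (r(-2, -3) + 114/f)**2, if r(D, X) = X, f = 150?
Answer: 3136/625 ≈ 5.0176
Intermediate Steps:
(r(-2, -3) + 114/f)**2 = (-3 + 114/150)**2 = (-3 + 114*(1/150))**2 = (-3 + 19/25)**2 = (-56/25)**2 = 3136/625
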